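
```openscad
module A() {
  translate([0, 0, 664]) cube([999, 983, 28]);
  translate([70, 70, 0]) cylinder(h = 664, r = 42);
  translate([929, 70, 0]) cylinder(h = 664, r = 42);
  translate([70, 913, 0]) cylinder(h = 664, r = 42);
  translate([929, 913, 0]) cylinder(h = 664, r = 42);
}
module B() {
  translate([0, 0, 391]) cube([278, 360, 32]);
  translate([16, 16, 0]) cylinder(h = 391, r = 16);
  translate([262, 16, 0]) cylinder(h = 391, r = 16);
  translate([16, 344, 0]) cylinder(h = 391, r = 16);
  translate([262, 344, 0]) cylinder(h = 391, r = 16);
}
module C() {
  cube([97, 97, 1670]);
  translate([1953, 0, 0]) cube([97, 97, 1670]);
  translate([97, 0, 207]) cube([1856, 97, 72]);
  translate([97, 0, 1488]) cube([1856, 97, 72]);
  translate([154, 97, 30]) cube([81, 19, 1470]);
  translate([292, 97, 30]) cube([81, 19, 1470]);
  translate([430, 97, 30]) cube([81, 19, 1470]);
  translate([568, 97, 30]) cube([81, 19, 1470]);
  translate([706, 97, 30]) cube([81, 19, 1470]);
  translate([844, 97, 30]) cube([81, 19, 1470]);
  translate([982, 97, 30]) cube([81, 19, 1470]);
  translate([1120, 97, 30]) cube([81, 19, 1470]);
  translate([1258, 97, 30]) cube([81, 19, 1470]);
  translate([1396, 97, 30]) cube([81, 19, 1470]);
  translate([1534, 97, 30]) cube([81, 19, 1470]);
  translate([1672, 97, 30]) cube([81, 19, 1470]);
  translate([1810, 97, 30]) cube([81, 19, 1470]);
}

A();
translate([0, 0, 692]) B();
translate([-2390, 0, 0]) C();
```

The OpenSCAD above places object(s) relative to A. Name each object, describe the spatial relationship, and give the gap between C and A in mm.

The fence section's nearest face is 340 mm from the table's −x face.

A is a table. B is a stool. C is a fence section. The stool is on top of the table. The fence section is on the floor beside the table on its −x side. The gap between the fence section and the table is 340 mm.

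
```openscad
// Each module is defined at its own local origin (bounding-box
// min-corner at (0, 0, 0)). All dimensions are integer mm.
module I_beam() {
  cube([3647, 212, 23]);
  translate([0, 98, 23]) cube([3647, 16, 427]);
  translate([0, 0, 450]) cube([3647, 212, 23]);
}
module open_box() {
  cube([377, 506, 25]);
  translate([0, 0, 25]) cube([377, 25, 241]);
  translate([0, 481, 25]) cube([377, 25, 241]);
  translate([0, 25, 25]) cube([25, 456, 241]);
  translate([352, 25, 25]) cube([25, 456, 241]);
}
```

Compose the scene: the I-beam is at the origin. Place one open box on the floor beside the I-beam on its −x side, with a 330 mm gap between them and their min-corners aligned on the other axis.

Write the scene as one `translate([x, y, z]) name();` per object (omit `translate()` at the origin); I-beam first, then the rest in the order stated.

I_beam();
translate([-707, 0, 0]) open_box();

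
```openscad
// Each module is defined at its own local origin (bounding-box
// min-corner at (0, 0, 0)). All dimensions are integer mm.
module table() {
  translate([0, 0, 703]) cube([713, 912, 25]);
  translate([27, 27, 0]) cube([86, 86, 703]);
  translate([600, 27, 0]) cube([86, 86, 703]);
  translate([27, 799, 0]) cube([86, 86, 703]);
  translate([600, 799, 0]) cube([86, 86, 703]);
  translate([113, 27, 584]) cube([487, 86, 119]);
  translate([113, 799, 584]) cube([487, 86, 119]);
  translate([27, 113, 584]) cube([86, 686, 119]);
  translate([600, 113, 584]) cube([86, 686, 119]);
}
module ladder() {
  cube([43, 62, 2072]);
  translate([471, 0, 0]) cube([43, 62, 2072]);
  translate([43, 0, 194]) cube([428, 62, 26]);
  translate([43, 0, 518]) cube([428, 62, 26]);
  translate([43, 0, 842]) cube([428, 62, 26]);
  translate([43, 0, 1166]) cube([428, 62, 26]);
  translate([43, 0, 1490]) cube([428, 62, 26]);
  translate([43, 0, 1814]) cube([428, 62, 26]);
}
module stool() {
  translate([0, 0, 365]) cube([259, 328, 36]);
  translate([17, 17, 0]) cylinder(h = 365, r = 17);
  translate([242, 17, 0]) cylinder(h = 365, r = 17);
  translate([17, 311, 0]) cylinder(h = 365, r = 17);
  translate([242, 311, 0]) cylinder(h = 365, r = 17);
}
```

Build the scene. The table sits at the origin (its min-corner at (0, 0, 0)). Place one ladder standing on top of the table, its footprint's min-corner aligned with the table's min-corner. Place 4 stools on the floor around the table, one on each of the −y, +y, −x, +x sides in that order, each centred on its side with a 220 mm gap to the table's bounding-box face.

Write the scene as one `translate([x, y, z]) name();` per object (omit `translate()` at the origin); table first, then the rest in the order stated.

table();
translate([0, 0, 728]) ladder();
translate([227, -548, 0]) stool();
translate([227, 1132, 0]) stool();
translate([-479, 292, 0]) stool();
translate([933, 292, 0]) stool();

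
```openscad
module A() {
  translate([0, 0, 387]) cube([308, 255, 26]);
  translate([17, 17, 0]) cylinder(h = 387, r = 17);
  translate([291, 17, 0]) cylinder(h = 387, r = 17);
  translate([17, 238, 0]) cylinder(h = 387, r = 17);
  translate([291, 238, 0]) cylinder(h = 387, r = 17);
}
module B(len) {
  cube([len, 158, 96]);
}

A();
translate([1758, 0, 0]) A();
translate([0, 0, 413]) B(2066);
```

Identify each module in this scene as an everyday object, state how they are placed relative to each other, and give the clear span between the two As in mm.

A is a stool. B is a beam. A beam spans the tops of two stools. The clear span between the two stools is 1450 mm.

Second stool starts at x = 1758; first ends at x = 308; clear span = 1758 − 308 = 1450 mm.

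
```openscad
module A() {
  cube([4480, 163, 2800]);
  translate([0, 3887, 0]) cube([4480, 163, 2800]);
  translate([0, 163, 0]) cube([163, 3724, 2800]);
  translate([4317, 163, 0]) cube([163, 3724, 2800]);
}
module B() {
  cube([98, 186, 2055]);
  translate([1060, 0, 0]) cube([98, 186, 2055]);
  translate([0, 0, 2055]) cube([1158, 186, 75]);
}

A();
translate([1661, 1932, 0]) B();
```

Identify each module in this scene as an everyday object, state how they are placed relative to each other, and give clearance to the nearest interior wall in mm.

A is a house frame. B is a door frame. The door frame sits inside the house frame, centred. The clearance to the nearest interior wall is 1498 mm.

Clearances: x = 1498, y = 1769; minimum 1498 mm.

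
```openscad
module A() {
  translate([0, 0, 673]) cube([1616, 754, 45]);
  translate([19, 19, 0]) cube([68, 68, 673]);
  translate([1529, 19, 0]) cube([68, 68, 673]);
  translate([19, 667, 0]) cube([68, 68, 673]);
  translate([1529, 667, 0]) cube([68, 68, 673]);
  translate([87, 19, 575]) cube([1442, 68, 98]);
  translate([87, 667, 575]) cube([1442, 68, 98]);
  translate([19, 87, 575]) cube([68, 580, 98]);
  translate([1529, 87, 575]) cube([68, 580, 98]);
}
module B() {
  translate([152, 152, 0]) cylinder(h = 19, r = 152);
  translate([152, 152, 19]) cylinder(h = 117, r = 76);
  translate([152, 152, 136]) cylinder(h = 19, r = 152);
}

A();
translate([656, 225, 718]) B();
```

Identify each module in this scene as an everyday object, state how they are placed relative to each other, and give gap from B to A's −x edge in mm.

A is a table. B is a spool. The spool is on top of the table, centred. The gap from the spool to the table's −x edge is 656 mm.

The spool's min-x is at 656; the table's min-x is 0; gap = 656 mm.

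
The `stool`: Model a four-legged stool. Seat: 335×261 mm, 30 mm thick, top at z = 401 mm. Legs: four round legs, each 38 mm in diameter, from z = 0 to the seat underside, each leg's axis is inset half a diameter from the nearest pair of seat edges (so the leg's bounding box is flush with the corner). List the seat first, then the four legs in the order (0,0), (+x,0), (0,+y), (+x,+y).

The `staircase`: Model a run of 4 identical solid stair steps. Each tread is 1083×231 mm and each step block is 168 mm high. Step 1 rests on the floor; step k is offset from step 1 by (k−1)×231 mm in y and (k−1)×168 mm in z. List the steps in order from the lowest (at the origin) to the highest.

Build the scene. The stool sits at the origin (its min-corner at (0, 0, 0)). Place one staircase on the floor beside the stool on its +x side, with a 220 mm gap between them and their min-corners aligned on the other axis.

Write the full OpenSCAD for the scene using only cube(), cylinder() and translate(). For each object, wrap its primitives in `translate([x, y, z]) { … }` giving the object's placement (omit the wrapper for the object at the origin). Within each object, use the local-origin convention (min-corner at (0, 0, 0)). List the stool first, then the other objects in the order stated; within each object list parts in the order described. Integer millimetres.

translate([0, 0, 371]) cube([335, 261, 30]);
translate([19, 19, 0]) cylinder(h = 371, r = 19);
translate([316, 19, 0]) cylinder(h = 371, r = 19);
translate([19, 242, 0]) cylinder(h = 371, r = 19);
translate([316, 242, 0]) cylinder(h = 371, r = 19);
translate([555, 0, 0]) {
  cube([1083, 231, 168]);
  translate([0, 231, 168]) cube([1083, 231, 168]);
  translate([0, 462, 336]) cube([1083, 231, 168]);
  translate([0, 693, 504]) cube([1083, 231, 168]);
}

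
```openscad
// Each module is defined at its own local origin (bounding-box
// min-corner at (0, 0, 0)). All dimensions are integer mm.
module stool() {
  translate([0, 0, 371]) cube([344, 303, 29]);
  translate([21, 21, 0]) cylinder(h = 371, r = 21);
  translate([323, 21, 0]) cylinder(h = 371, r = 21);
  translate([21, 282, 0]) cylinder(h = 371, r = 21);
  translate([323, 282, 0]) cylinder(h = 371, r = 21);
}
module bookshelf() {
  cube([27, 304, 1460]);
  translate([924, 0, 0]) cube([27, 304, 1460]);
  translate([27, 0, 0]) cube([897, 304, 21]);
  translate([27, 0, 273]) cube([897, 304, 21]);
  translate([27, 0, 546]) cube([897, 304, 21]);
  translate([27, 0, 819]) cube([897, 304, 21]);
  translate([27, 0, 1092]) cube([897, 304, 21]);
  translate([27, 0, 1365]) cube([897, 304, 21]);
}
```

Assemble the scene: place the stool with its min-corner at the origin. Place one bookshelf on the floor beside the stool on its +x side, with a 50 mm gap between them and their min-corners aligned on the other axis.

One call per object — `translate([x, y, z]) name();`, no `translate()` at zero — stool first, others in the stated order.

stool();
translate([394, 0, 0]) bookshelf();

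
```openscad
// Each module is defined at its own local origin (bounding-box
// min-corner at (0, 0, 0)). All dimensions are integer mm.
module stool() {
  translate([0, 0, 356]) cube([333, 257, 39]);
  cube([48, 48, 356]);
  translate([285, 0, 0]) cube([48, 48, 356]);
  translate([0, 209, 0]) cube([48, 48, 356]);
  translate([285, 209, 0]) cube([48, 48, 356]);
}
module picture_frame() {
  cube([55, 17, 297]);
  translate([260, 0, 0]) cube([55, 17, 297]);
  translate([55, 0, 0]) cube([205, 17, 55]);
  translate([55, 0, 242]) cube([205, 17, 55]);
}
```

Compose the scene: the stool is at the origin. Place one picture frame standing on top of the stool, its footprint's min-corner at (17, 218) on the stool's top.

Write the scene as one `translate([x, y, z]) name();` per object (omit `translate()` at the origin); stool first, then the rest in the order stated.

stool();
translate([17, 218, 395]) picture_frame();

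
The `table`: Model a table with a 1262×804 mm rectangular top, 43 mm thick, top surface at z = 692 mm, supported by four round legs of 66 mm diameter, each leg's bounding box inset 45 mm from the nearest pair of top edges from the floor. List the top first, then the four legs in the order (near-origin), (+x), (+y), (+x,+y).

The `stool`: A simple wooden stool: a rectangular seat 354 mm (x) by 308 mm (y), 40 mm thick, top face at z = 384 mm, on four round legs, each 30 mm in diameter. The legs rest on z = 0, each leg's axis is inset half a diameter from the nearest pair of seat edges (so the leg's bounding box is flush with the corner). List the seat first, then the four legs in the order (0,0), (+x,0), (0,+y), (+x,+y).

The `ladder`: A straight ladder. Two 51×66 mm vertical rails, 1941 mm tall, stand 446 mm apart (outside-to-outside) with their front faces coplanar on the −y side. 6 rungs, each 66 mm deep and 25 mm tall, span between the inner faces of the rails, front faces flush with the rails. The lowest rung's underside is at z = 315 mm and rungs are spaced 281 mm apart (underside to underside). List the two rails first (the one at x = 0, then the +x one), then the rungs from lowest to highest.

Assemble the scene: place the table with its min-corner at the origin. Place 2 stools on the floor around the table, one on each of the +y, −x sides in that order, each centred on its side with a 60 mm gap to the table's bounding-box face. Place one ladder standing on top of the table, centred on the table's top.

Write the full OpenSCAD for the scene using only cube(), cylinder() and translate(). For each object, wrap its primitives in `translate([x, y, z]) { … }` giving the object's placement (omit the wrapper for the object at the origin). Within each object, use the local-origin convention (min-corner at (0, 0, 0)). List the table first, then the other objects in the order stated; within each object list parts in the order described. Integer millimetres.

translate([0, 0, 649]) cube([1262, 804, 43]);
translate([78, 78, 0]) cylinder(h = 649, r = 33);
translate([1184, 78, 0]) cylinder(h = 649, r = 33);
translate([78, 726, 0]) cylinder(h = 649, r = 33);
translate([1184, 726, 0]) cylinder(h = 649, r = 33);
translate([454, 864, 0]) {
  translate([0, 0, 344]) cube([354, 308, 40]);
  translate([15, 15, 0]) cylinder(h = 344, r = 15);
  translate([339, 15, 0]) cylinder(h = 344, r = 15);
  translate([15, 293, 0]) cylinder(h = 344, r = 15);
  translate([339, 293, 0]) cylinder(h = 344, r = 15);
}
translate([-414, 248, 0]) {
  translate([0, 0, 344]) cube([354, 308, 40]);
  translate([15, 15, 0]) cylinder(h = 344, r = 15);
  translate([339, 15, 0]) cylinder(h = 344, r = 15);
  translate([15, 293, 0]) cylinder(h = 344, r = 15);
  translate([339, 293, 0]) cylinder(h = 344, r = 15);
}
translate([408, 369, 692]) {
  cube([51, 66, 1941]);
  translate([395, 0, 0]) cube([51, 66, 1941]);
  translate([51, 0, 315]) cube([344, 66, 25]);
  translate([51, 0, 596]) cube([344, 66, 25]);
  translate([51, 0, 877]) cube([344, 66, 25]);
  translate([51, 0, 1158]) cube([344, 66, 25]);
  translate([51, 0, 1439]) cube([344, 66, 25]);
  translate([51, 0, 1720]) cube([344, 66, 25]);
}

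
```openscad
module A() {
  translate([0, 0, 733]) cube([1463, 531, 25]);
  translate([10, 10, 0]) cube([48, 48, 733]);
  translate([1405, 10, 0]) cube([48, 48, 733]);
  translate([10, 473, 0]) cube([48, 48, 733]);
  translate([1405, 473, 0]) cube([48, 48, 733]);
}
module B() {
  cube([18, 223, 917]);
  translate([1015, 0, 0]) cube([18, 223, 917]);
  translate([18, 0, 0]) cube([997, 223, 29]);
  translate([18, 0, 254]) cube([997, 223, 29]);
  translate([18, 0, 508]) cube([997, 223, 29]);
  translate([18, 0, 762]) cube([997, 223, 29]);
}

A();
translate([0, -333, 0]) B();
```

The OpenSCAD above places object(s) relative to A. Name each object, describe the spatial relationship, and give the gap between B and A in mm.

The bookshelf's nearest face is 110 mm from the table's −y face.

A is a table. B is a bookshelf. The bookshelf is on the floor beside the table on its −y side. The gap between the bookshelf and the table is 110 mm.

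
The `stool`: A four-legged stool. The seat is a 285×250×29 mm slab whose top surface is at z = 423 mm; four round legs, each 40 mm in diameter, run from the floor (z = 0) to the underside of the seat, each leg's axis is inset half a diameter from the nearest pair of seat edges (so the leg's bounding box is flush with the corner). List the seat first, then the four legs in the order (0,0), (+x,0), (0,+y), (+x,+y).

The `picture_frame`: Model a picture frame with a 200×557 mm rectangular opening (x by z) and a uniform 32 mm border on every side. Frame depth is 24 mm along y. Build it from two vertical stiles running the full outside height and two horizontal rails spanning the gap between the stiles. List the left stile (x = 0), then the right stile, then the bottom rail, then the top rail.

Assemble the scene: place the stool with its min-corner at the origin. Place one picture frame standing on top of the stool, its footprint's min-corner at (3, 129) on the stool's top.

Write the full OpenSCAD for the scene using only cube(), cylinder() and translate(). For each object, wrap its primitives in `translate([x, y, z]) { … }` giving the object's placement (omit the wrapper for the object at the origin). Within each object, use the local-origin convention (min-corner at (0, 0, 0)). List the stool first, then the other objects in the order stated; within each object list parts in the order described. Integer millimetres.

translate([0, 0, 394]) cube([285, 250, 29]);
translate([20, 20, 0]) cylinder(h = 394, r = 20);
translate([265, 20, 0]) cylinder(h = 394, r = 20);
translate([20, 230, 0]) cylinder(h = 394, r = 20);
translate([265, 230, 0]) cylinder(h = 394, r = 20);
translate([3, 129, 423]) {
  cube([32, 24, 621]);
  translate([232, 0, 0]) cube([32, 24, 621]);
  translate([32, 0, 0]) cube([200, 24, 32]);
  translate([32, 0, 589]) cube([200, 24, 32]);
}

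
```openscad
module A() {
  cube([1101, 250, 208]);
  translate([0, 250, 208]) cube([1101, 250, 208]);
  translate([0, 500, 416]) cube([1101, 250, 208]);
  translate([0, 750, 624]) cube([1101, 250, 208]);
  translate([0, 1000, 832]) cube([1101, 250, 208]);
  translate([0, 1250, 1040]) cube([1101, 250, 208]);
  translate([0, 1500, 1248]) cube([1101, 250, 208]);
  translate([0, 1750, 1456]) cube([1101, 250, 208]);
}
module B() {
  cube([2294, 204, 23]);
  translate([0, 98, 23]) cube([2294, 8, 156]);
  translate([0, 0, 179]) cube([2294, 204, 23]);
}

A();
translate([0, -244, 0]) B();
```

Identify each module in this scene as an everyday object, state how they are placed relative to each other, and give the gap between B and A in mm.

A is a staircase. B is an I-beam. The I-beam is on the floor beside the staircase on its −y side. The gap between the I-beam and the staircase is 40 mm.

The I-beam's nearest face is 40 mm from the staircase's −y face.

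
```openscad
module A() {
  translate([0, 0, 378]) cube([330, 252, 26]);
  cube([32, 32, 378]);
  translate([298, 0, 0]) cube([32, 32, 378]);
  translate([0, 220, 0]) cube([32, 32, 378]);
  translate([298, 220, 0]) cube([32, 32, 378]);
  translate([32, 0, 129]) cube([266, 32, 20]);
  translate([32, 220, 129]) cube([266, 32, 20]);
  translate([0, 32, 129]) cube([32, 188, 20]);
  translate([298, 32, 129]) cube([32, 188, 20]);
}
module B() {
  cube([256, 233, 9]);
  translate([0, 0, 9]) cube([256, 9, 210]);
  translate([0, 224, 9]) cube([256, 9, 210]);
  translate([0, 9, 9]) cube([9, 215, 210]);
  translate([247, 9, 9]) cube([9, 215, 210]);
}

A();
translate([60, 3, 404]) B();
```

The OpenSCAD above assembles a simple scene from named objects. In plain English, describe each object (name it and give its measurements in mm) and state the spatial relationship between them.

A is a four-legged stool. The seat is 330×252 mm, 26 mm thick, top at z = 404 mm. It stands on four square legs, each 32×32 mm in cross-section, from z = 0 to the seat underside, each flush with a corner of the seat. Four stretchers, 32 mm wide and 20 mm tall, connect adjacent legs with their undersides at z = 129 mm, each running between the inner faces of the legs it joins and aligned with the legs' outer faces on the other axis.

B is an open storage box with external size 256×233×219 mm and wall thickness 9 mm (the base is also 9 mm thick). The base covers the whole footprint; the four walls stand on the base, with the y-facing walls full-width and the x-facing walls fitting between their inner faces.

The open box is on top of the stool.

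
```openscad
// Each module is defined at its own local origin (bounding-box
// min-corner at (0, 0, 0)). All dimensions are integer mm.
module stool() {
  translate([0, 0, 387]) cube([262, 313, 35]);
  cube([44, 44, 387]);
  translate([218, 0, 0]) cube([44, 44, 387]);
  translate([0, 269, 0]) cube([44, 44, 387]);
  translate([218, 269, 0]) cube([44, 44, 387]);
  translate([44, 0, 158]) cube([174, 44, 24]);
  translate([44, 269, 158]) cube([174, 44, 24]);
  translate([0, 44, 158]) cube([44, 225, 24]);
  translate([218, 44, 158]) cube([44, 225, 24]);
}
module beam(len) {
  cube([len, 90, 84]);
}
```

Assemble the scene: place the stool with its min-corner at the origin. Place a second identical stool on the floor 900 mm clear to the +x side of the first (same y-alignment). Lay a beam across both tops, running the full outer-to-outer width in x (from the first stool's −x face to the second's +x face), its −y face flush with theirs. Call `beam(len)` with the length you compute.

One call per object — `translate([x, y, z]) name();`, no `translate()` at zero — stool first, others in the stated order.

stool();
translate([1162, 0, 0]) stool();
translate([0, 0, 422]) beam(1424);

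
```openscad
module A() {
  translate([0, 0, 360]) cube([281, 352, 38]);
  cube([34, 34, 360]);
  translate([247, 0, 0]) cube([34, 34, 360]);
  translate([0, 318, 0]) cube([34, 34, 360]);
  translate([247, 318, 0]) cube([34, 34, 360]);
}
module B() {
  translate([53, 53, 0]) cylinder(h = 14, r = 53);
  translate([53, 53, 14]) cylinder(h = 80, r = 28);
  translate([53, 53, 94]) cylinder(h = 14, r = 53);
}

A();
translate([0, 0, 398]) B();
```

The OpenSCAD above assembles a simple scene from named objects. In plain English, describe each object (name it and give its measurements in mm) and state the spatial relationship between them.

A is a four-legged stool. The seat is 281×352 mm, 38 mm thick, top at z = 398 mm. It stands on four square legs, each 34×34 mm in cross-section, from z = 0 to the seat underside, each flush with a corner of the seat.

B is a spool: two coaxial disc flanges of radius 53 mm and thickness 14 mm, joined by a core cylinder of radius 28 mm and height 80 mm. The lower flange rests on z = 0 and the three cylinders share a vertical axis.

The spool is on top of the stool.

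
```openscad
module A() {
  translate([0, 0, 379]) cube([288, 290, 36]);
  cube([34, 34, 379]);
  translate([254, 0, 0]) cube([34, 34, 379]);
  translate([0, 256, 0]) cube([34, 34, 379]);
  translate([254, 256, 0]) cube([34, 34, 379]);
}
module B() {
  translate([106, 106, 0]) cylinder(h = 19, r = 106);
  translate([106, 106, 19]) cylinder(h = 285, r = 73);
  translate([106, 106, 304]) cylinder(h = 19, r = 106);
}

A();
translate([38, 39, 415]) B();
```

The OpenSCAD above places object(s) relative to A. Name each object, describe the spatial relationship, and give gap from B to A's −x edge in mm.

The spool's min-x is at 38; the stool's min-x is 0; gap = 38 mm.

A is a stool. B is a spool. The spool is on top of the stool, centred. The gap from the spool to the stool's −x edge is 38 mm.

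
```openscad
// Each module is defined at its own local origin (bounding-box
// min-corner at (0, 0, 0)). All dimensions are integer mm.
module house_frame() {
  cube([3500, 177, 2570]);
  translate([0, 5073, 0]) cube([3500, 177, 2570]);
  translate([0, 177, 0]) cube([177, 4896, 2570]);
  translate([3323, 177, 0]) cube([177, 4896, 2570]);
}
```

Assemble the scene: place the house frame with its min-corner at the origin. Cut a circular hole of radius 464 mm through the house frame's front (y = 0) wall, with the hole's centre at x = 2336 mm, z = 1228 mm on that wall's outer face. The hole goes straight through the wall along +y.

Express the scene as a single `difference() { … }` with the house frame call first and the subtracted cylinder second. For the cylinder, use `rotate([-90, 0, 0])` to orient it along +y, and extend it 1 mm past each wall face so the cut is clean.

difference() {
  house_frame();
  translate([2336, -1, 1228]) rotate([-90, 0, 0]) cylinder(h = 179, r = 464);
}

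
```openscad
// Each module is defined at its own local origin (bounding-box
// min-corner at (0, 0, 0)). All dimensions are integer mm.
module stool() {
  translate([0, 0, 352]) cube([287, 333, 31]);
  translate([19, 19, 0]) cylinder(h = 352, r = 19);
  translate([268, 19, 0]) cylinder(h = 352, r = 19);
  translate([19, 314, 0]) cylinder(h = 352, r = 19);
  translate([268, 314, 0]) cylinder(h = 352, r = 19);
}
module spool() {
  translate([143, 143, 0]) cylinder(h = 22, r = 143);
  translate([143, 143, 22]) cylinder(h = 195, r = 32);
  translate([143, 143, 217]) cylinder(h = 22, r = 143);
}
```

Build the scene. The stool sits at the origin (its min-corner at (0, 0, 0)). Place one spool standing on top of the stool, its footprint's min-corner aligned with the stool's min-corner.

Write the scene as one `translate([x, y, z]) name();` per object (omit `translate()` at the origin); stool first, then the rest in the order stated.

stool();
translate([0, 0, 383]) spool();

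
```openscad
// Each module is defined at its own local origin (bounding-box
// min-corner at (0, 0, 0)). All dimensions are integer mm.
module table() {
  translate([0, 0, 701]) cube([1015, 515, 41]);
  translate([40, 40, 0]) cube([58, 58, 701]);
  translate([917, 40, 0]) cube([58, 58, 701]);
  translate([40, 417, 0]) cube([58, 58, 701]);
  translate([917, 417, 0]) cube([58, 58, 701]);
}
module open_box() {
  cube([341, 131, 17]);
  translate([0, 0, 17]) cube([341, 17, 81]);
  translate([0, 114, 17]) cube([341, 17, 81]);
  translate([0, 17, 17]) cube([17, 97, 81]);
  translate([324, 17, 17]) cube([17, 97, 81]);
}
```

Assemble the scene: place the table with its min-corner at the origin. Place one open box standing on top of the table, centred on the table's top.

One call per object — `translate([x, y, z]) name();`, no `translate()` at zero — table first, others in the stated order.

table();
translate([337, 192, 742]) open_box();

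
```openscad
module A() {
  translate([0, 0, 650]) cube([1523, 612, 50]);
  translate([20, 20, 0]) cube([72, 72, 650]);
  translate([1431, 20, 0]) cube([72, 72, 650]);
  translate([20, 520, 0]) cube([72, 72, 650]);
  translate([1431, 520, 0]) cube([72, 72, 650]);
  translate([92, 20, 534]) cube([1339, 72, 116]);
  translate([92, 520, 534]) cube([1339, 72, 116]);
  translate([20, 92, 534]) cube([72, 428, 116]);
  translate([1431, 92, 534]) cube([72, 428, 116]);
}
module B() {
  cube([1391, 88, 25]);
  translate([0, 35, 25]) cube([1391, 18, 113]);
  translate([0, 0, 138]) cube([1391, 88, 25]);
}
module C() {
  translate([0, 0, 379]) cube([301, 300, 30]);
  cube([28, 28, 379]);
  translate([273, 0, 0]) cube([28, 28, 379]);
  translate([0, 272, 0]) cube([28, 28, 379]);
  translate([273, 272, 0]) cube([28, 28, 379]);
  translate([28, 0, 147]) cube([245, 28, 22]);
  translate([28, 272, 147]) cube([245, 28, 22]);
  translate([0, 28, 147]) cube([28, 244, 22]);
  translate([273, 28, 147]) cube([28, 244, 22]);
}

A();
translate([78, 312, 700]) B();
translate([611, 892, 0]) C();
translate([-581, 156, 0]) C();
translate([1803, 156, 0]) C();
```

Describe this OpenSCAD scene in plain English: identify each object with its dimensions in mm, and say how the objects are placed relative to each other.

A is a rectangular dining table. The top is 1523×612×50 mm with its upper surface at z = 700 mm. It stands on four 72×72 mm square legs, each inset 20 mm from the nearest pair of top edges, running from the floor to the underside of the top. Four apron rails, 72 mm thick and 116 mm tall, run between adjacent legs with their top edges flush with the underside of the top and their outer faces flush with the legs' outer faces.

B is an I-beam lying along x, 1391 mm long. Overall section height 163 mm. Two flanges 88 mm wide (y) and 25 mm thick, one on the floor and one at the top; a web 18 mm thick runs between them, centred on the flange width.

C is a simple wooden stool: a rectangular seat 301 mm (x) by 300 mm (y), 30 mm thick, top face at z = 409 mm, on four square legs, each 28×28 mm in cross-section. The legs rest on z = 0, each flush with a corner of the seat. Four stretchers, 28 mm wide and 22 mm tall, connect adjacent legs with their undersides at z = 147 mm, each running between the inner faces of the legs it joins and aligned with the legs' outer faces on the other axis.

The I-beam is on top of the table. Three stools sit around the table at the +y, −x, +x sides.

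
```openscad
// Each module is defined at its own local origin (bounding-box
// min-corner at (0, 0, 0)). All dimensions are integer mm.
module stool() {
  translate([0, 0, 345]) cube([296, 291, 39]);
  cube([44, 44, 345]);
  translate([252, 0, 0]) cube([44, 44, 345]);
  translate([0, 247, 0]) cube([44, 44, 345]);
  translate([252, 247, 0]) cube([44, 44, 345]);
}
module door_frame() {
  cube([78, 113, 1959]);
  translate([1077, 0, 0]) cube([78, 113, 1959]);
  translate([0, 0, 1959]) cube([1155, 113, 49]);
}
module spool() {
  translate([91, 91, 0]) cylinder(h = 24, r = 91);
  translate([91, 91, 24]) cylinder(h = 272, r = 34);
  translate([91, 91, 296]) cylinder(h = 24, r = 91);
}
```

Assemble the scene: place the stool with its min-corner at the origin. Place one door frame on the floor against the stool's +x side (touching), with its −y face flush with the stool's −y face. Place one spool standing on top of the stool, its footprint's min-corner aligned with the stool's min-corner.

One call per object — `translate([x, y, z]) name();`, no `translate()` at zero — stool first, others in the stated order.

stool();
translate([296, 0, 0]) door_frame();
translate([0, 0, 384]) spool();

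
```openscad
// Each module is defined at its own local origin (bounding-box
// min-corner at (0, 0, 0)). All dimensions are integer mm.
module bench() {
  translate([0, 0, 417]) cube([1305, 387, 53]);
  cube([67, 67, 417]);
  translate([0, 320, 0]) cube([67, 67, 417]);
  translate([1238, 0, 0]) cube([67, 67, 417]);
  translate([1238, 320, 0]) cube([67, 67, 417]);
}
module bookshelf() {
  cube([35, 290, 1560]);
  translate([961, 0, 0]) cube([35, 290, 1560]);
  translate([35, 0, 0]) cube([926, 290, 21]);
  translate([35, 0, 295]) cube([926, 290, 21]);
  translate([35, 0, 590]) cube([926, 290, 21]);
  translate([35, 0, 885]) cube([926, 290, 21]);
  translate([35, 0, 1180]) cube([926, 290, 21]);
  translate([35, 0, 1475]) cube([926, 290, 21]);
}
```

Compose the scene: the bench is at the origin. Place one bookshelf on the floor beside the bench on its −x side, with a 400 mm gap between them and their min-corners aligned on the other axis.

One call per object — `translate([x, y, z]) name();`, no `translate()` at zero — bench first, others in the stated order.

bench();
translate([-1396, 0, 0]) bookshelf();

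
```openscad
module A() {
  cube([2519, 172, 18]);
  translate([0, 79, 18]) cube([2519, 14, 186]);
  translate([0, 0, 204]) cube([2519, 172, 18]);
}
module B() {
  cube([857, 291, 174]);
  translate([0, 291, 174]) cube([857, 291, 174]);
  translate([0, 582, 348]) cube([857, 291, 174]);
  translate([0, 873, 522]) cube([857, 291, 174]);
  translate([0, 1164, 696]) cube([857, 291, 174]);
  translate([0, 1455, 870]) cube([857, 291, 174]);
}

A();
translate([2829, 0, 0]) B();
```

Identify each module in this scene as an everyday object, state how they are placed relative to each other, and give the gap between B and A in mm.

A is an I-beam. B is a staircase. The staircase is on the floor beside the I-beam on its +x side. The gap between the staircase and the I-beam is 310 mm.

The staircase's nearest face is 310 mm from the I-beam's +x face.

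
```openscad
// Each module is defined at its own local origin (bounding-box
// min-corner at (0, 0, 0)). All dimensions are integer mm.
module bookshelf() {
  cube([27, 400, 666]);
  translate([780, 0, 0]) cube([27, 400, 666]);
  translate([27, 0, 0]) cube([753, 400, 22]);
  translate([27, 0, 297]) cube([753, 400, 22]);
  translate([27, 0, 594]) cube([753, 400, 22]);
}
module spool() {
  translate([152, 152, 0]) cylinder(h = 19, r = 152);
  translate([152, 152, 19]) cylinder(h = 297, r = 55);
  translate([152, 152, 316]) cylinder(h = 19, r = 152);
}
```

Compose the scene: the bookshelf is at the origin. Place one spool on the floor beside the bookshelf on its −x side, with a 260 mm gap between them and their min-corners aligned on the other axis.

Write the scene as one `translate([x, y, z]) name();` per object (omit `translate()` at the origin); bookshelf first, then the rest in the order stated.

bookshelf();
translate([-564, 0, 0]) spool();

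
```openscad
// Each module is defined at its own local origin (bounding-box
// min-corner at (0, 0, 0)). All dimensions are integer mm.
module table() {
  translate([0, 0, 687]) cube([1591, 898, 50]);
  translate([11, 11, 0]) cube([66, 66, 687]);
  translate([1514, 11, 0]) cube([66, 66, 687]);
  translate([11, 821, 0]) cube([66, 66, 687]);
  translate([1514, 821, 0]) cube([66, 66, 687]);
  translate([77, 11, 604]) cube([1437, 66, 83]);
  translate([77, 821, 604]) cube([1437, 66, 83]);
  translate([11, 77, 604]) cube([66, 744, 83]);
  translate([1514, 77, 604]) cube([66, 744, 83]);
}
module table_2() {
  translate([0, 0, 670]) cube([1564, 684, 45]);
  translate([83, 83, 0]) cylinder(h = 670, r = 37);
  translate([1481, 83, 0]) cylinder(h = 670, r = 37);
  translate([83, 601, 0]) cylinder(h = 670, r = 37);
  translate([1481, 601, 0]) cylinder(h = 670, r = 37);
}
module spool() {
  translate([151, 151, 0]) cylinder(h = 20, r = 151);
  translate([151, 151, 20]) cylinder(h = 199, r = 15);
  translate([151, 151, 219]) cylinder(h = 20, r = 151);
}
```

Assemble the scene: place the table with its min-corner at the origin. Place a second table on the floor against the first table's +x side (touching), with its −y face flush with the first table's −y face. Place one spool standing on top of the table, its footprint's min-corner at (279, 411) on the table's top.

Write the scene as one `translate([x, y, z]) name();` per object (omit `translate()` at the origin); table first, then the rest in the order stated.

table();
translate([1591, 0, 0]) table_2();
translate([279, 411, 737]) spool();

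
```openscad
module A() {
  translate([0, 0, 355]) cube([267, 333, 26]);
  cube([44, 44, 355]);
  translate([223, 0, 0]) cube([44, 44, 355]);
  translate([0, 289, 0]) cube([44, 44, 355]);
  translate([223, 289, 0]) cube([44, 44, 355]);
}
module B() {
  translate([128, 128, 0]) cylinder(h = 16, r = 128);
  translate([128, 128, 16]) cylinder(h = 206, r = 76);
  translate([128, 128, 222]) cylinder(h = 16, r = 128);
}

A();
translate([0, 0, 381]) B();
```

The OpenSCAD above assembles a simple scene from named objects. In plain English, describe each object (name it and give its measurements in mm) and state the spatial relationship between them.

A is a four-legged stool. The seat is 267×333 mm, 26 mm thick, top at z = 381 mm. It stands on four square legs, each 44×44 mm in cross-section, from z = 0 to the seat underside, each flush with a corner of the seat.

B is a spool: two coaxial disc flanges of radius 128 mm and thickness 16 mm, joined by a core cylinder of radius 76 mm and height 206 mm. The lower flange rests on z = 0 and the three cylinders share a vertical axis.

The spool is on top of the stool.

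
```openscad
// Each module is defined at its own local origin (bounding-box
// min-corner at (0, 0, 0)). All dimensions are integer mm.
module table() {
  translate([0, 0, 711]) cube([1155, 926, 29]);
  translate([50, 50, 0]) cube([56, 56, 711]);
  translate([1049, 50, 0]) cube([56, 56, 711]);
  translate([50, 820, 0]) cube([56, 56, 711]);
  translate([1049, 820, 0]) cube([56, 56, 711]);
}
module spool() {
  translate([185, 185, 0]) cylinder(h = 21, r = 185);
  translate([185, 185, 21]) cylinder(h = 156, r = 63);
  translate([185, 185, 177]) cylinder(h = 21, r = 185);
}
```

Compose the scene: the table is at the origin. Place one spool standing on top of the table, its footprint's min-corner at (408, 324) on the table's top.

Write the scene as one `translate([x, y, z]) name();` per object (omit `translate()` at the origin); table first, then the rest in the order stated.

table();
translate([408, 324, 740]) spool();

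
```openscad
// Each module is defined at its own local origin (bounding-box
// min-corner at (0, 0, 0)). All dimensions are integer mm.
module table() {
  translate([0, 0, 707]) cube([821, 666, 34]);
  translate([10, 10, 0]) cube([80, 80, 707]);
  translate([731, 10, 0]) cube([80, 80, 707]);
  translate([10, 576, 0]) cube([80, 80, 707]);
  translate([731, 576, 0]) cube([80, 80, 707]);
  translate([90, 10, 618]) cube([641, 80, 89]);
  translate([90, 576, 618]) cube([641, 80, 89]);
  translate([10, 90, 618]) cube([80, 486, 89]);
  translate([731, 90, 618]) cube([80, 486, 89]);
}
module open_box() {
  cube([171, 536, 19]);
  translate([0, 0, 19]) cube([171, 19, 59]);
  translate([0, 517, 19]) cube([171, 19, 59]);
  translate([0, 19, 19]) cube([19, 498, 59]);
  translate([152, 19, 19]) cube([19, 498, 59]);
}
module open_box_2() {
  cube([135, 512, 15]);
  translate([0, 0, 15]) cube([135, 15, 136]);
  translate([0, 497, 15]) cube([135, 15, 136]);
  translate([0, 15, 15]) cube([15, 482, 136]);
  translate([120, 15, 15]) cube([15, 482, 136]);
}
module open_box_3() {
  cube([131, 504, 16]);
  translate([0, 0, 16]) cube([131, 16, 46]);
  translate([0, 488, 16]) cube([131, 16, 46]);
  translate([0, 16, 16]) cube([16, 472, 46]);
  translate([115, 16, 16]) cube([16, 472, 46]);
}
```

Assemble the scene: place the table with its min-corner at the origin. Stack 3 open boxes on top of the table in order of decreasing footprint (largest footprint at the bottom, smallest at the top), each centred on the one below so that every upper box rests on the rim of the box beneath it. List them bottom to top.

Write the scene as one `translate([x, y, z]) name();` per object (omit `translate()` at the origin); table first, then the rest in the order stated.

table();
translate([325, 65, 741]) open_box();
translate([343, 77, 819]) open_box_2();
translate([345, 81, 970]) open_box_3();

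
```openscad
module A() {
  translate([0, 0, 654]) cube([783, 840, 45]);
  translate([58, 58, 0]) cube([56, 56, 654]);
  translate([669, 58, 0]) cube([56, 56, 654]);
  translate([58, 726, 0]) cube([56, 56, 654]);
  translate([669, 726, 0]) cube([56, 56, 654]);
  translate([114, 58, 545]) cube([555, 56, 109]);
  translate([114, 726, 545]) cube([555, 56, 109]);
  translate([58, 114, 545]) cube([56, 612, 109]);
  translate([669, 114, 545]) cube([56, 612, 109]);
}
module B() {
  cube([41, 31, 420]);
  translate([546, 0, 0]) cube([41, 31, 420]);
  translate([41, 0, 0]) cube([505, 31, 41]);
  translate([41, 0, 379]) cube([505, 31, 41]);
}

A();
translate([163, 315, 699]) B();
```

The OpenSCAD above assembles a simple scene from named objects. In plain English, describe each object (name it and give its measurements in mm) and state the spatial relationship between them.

A is a table with a 783×840 mm rectangular top, 45 mm thick, top surface at z = 699 mm, supported by four 56×56 mm square legs, each inset 58 mm from the nearest pair of top edges, running from the floor. Four apron rails, 56 mm thick and 109 mm tall, run between adjacent legs with their top edges flush with the underside of the top and their outer faces flush with the legs' outer faces.

B is a rectangular picture frame lying in the x–z plane (depth along y). The opening is 505 mm wide (x) by 338 mm tall (z), surrounded by a border 41 mm wide on all four sides. The frame is 31 mm deep and is made of two full-height vertical stiles with two horizontal rails fitted between them.

The picture frame is on top of the table.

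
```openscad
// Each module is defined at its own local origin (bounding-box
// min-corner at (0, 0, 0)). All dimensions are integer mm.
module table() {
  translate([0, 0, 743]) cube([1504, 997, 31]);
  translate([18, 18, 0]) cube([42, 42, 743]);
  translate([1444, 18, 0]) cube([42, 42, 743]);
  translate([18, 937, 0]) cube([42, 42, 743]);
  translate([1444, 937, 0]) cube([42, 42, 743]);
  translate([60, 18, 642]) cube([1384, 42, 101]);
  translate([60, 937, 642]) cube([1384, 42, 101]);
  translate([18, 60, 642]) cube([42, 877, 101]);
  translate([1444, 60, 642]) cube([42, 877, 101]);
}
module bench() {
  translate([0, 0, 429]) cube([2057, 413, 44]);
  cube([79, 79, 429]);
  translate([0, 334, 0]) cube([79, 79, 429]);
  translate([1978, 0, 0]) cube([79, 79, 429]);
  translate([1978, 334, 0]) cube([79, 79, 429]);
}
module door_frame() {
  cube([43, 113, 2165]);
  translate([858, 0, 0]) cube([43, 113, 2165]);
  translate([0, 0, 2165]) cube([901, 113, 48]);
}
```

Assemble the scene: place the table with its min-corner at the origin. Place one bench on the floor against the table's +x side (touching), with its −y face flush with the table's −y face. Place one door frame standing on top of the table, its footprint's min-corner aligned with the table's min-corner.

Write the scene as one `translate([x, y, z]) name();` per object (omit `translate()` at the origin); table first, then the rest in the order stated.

table();
translate([1504, 0, 0]) bench();
translate([0, 0, 774]) door_frame();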